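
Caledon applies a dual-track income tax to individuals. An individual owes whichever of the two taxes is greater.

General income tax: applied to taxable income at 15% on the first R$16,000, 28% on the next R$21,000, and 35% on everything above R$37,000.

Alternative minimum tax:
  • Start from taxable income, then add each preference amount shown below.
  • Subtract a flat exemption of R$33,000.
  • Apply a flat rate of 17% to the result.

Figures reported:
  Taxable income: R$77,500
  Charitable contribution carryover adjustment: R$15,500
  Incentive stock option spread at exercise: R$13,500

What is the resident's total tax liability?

R$22,455

General income tax:
  R$16,000 × 15% = R$2,400
  R$21,000 × 28% = R$5,880
  R$40,500 × 35% = R$14,175
  → R$22,455

Alternative minimum tax:
  Adjusted income: R$77,500 + R$15,500 + R$13,500 = R$106,500
  Less exemption R$33,000 → base R$73,500
  R$73,500 × 17% = R$12,495

R$22,455 > R$12,495, so the general income tax governs.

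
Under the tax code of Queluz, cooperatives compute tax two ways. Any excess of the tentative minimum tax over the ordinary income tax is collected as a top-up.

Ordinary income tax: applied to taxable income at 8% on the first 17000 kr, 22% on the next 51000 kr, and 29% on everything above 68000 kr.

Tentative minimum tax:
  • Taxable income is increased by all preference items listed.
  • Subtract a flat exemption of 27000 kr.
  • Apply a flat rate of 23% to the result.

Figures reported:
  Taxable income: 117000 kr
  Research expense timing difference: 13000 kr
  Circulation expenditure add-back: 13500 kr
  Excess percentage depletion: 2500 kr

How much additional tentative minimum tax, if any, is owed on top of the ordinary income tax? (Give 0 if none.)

Tentative minimum tax:
  Adjusted income: 117000 kr + 13000 kr + 13500 kr + 2500 kr = 146000 kr
  Less exemption 27000 kr → base 119000 kr
  119000 kr × 23% = 27370 kr

Ordinary income tax:
  17000 kr × 8% = 1360 kr
  51000 kr × 22% = 11220 kr
  49000 kr × 29% = 14210 kr
  → 26790 kr

Excess of tentative minimum tax over ordinary income tax: 27370 kr − 26790 kr = 580 kr.

580 kr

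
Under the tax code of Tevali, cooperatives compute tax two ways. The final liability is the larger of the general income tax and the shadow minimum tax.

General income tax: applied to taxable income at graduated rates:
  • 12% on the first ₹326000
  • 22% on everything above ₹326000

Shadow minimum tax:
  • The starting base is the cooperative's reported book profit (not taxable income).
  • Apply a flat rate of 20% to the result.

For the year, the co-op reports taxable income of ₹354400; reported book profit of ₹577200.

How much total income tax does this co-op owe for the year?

Shadow minimum tax:
  Base (reported book profit): ₹577200
  ₹577200 × 20% = ₹115440

General income tax:
  ₹326000 × 12% = ₹39120
  ₹28400 × 22% = ₹6248
  → ₹45368

₹115440 > ₹45368, so the shadow minimum tax is the binding amount.

₹115440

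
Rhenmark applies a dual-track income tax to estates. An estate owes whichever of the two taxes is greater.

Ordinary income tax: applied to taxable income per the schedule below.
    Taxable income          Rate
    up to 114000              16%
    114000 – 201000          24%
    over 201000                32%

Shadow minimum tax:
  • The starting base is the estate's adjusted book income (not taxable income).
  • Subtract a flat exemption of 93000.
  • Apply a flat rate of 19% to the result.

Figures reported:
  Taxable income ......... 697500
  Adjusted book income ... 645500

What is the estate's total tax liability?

198000

Shadow minimum tax:
  Base (adjusted book income): 645500
  Less exemption 93000 → base 552500
  552500 × 19% = 104975

Ordinary income tax:
  114000 × 16% = 18240
  87000 × 24% = 20880
  496500 × 32% = 158880
  → 198000

198000 > 104975, so the ordinary income tax governs.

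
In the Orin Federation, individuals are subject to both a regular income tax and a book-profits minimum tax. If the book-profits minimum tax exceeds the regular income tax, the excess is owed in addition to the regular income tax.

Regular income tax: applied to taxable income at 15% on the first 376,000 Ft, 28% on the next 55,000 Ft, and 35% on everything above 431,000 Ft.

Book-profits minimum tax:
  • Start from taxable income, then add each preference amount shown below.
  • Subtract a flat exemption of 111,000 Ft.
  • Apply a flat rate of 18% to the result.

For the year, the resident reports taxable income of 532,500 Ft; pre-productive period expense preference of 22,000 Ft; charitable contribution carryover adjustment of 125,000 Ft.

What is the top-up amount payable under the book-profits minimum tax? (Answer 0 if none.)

Regular income tax:
  376,000 Ft × 15% = 56,400 Ft
  55,000 Ft × 28% = 15,400 Ft
  101,500 Ft × 35% = 35,525 Ft
  → 107,325 Ft

Book-profits minimum tax:
  Adjusted income: 532,500 Ft + 22,000 Ft + 125,000 Ft = 679,500 Ft
  Less exemption 111,000 Ft → base 568,500 Ft
  568,500 Ft × 18% = 102,330 Ft

102,330 Ft ≤ 107,325 Ft, so no add-on is due.

0 Ft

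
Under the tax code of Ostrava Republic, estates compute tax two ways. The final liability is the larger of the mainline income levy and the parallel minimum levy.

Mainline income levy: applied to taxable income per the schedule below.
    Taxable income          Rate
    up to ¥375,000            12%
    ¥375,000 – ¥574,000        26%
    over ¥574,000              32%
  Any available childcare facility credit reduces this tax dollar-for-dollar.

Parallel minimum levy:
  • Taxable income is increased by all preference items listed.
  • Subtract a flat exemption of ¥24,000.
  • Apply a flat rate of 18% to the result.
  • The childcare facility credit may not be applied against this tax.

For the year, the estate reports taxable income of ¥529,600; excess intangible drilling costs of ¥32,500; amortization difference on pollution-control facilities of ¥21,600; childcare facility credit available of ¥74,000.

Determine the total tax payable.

Parallel minimum levy:
  Adjusted income: ¥529,600 + ¥32,500 + ¥21,600 = ¥583,700
  Less exemption ¥24,000 → base ¥559,700
  ¥559,700 × 18% = ¥100,746

Mainline income levy:
  ¥375,000 × 12% = ¥45,000
  ¥154,600 × 26% = ¥40,196
  → ¥85,196
  Less childcare facility credit ¥74,000 → ¥11,196

¥100,746 > ¥11,196, so the parallel minimum levy is the binding amount.

¥100,746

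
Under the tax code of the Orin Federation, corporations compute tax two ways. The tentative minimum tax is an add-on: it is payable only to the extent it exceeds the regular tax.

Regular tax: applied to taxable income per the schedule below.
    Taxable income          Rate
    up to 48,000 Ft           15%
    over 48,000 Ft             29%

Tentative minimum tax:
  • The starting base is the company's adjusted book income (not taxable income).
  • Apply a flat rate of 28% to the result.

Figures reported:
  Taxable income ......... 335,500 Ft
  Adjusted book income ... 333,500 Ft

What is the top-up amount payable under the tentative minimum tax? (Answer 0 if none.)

2,805 Ft

Tentative minimum tax:
  Base (adjusted book income): 333,500 Ft
  333,500 Ft × 28% = 93,380 Ft

Regular tax:
  48,000 Ft × 15% = 7,200 Ft
  287,500 Ft × 29% = 83,375 Ft
  → 90,575 Ft

Excess of tentative minimum tax over regular tax: 93,380 Ft − 90,575 Ft = 2,805 Ft.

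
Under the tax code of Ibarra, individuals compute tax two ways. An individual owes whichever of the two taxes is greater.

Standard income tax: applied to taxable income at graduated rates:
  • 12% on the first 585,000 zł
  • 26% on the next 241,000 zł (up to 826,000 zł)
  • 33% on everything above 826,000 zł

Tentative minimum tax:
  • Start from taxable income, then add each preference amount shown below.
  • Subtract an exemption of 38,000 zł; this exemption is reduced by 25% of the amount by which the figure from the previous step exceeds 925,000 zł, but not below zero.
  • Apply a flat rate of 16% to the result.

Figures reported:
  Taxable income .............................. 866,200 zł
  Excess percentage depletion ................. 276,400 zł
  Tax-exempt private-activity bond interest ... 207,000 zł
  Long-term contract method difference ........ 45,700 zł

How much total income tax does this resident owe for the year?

223,248 zł

Tentative minimum tax:
  Adjusted income: 866,200 zł + 276,400 zł + 207,000 zł + 45,700 zł = 1,395,300 zł
  Exemption: 25% × (1,395,300 zł − 925,000 zł) = 117,575 zł ≥ 38,000 zł, so the exemption is fully phased out
  Base: 1,395,300 zł − 0 zł = 1,395,300 zł
  1,395,300 zł × 16% = 223,248 zł

Standard income tax:
  585,000 zł × 12% = 70,200 zł
  241,000 zł × 26% = 62,660 zł
  40,200 zł × 33% = 13,266 zł
  → 146,126 zł

223,248 zł > 146,126 zł, so the tentative minimum tax is the binding amount.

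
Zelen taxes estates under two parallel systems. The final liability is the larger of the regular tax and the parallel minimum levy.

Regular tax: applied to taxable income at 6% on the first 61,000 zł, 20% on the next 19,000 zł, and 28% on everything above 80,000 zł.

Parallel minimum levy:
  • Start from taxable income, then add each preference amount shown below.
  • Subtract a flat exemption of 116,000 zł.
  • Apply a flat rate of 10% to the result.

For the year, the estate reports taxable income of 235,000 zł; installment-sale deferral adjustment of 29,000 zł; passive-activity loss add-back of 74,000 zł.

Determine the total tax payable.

50,860 zł

Parallel minimum levy:
  Adjusted income: 235,000 zł + 29,000 zł + 74,000 zł = 338,000 zł
  Less exemption 116,000 zł → base 222,000 zł
  222,000 zł × 10% = 22,200 zł

Regular tax:
  61,000 zł × 6% = 3,660 zł
  19,000 zł × 20% = 3,800 zł
  155,000 zł × 28% = 43,400 zł
  → 50,860 zł

50,860 zł > 22,200 zł, so the regular tax governs.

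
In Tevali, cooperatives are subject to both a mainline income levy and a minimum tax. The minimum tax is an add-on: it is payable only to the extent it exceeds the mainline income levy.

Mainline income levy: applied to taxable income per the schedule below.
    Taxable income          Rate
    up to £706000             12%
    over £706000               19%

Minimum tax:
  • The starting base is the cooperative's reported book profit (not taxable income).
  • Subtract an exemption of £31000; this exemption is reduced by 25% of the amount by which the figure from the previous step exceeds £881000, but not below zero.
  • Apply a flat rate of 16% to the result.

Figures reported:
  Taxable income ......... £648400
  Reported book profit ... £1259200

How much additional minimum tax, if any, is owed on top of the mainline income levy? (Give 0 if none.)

Minimum tax:
  Base (reported book profit): £1259200
  Exemption: 25% × (£1259200 − £881000) = £94550 ≥ £31000, so the exemption is fully phased out
  Base: £1259200 − £0 = £1259200
  £1259200 × 16% = £201472

Mainline income levy:
  £648400 × 12% = £77808

Excess of minimum tax over mainline income levy: £201472 − £77808 = £123664.

£123664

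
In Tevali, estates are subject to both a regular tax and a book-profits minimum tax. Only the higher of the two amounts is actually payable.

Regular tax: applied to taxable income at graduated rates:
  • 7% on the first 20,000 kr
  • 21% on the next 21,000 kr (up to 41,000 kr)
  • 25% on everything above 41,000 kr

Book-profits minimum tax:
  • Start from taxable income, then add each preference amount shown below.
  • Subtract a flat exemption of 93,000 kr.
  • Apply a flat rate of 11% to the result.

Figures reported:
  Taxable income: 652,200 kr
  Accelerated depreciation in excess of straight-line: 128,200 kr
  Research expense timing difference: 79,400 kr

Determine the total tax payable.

Regular tax:
  20,000 kr × 7% = 1,400 kr
  21,000 kr × 21% = 4,410 kr
  611,200 kr × 25% = 152,800 kr
  → 158,610 kr

Book-profits minimum tax:
  Adjusted income: 652,200 kr + 128,200 kr + 79,400 kr = 859,800 kr
  Less exemption 93,000 kr → base 766,800 kr
  766,800 kr × 11% = 84,348 kr

158,610 kr > 84,348 kr, so the regular tax governs.

158,610 kr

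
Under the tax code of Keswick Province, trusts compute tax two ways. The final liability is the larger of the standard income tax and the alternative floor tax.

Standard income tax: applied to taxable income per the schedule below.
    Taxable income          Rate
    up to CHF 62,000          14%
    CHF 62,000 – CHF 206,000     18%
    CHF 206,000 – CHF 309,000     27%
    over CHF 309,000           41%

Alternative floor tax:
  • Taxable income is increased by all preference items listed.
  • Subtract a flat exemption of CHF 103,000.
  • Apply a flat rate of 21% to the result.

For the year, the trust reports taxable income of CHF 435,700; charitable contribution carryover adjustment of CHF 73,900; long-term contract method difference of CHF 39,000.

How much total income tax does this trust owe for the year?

Standard income tax:
  CHF 62,000 × 14% = CHF 8,680
  CHF 144,000 × 18% = CHF 25,920
  CHF 103,000 × 27% = CHF 27,810
  CHF 126,700 × 41% = CHF 51,947
  → CHF 114,357

Alternative floor tax:
  Adjusted income: CHF 435,700 + CHF 73,900 + CHF 39,000 = CHF 548,600
  Less exemption CHF 103,000 → base CHF 445,600
  CHF 445,600 × 21% = CHF 93,576

CHF 114,357 > CHF 93,576, so the standard income tax governs.

CHF 114,357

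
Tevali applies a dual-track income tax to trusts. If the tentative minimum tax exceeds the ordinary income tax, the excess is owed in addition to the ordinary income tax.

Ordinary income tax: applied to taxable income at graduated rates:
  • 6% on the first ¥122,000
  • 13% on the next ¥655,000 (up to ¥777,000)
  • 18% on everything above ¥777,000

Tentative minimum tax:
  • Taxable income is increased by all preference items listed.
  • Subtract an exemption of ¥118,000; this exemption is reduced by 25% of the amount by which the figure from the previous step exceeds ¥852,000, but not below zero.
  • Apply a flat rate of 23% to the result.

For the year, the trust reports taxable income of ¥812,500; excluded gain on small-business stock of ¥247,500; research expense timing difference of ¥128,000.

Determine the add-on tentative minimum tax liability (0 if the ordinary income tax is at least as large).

Tentative minimum tax:
  Adjusted income: ¥812,500 + ¥247,500 + ¥128,000 = ¥1,188,000
  Exemption: ¥118,000 − 25% × (¥1,188,000 − ¥852,000) = ¥118,000 − ¥84,000 = ¥34,000
  Base: ¥1,188,000 − ¥34,000 = ¥1,154,000
  ¥1,154,000 × 23% = ¥265,420

Ordinary income tax:
  ¥122,000 × 6% = ¥7,320
  ¥655,000 × 13% = ¥85,150
  ¥35,500 × 18% = ¥6,390
  → ¥98,860

Excess of tentative minimum tax over ordinary income tax: ¥265,420 − ¥98,860 = ¥166,560.

¥166,560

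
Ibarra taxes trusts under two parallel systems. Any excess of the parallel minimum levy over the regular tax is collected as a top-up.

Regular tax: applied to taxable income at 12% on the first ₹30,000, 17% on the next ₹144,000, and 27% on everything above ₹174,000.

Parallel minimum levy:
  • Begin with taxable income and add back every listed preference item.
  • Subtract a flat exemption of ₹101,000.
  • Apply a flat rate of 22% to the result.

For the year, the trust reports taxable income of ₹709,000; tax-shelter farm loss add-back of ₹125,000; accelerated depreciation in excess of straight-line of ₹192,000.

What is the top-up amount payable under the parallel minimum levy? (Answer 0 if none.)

₹30,970

Regular tax:
  ₹30,000 × 12% = ₹3,600
  ₹144,000 × 17% = ₹24,480
  ₹535,000 × 27% = ₹144,450
  → ₹172,530

Parallel minimum levy:
  Adjusted income: ₹709,000 + ₹125,000 + ₹192,000 = ₹1,026,000
  Less exemption ₹101,000 → base ₹925,000
  ₹925,000 × 22% = ₹203,500

Excess of parallel minimum levy over regular tax: ₹203,500 − ₹172,530 = ₹30,970.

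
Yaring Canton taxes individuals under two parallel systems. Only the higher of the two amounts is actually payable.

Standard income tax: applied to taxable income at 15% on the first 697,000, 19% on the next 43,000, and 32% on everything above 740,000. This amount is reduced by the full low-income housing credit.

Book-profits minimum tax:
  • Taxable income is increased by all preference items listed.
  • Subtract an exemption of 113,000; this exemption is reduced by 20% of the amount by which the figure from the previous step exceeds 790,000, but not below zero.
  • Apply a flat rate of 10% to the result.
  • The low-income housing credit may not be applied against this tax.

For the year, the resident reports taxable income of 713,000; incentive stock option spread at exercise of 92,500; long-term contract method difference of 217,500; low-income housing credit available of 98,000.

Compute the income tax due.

95,660

Standard income tax:
  697,000 × 15% = 104,550
  16,000 × 19% = 3,040
  → 107,590
  Less low-income housing credit 98,000 → 9,590

Book-profits minimum tax:
  Adjusted income: 713,000 + 92,500 + 217,500 = 1,023,000
  Exemption: 113,000 − 20% × (1,023,000 − 790,000) = 113,000 − 46,600 = 66,400
  Base: 1,023,000 − 66,400 = 956,600
  956,600 × 10% = 95,660

95,660 > 9,590, so the book-profits minimum tax is the binding amount.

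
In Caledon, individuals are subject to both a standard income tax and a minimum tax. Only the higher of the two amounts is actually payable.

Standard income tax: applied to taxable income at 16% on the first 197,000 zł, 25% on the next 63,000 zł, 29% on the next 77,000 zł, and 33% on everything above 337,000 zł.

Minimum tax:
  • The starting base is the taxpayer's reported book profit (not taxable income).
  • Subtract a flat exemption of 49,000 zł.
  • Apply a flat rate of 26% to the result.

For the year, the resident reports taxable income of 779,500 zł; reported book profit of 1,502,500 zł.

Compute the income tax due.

377,910 zł

Minimum tax:
  Base (reported book profit): 1,502,500 zł
  Less exemption 49,000 zł → base 1,453,500 zł
  1,453,500 zł × 26% = 377,910 zł

Standard income tax:
  197,000 zł × 16% = 31,520 zł
  63,000 zł × 25% = 15,750 zł
  77,000 zł × 29% = 22,330 zł
  442,500 zł × 33% = 146,025 zł
  → 215,625 zł

377,910 zł > 215,625 zł, so the minimum tax is the binding amount.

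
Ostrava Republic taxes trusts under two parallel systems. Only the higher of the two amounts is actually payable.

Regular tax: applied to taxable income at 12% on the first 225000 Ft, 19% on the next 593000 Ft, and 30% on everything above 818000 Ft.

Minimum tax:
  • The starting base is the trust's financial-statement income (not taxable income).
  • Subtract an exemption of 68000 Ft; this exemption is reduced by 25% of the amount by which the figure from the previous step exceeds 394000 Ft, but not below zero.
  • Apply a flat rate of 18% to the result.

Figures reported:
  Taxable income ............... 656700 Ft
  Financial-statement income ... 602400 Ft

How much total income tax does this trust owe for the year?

109023 Ft

Regular tax:
  225000 Ft × 12% = 27000 Ft
  431700 Ft × 19% = 82023 Ft
  → 109023 Ft

Minimum tax:
  Base (financial-statement income): 602400 Ft
  Exemption: 68000 Ft − 25% × (602400 Ft − 394000 Ft) = 68000 Ft − 52100 Ft = 15900 Ft
  Base: 602400 Ft − 15900 Ft = 586500 Ft
  586500 Ft × 18% = 105570 Ft

109023 Ft > 105570 Ft, so the regular tax governs.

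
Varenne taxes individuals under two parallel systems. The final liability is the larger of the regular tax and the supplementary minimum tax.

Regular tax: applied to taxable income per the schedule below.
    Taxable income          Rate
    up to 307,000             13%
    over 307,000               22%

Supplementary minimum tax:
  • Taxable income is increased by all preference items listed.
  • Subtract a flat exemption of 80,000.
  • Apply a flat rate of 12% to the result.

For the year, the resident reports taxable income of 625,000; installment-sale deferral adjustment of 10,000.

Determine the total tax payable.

Regular tax:
  307,000 × 13% = 39,910
  318,000 × 22% = 69,960
  → 109,870

Supplementary minimum tax:
  Adjusted income: 625,000 + 10,000 = 635,000
  Less exemption 80,000 → base 555,000
  555,000 × 12% = 66,600

109,870 > 66,600, so the regular tax governs.

109,870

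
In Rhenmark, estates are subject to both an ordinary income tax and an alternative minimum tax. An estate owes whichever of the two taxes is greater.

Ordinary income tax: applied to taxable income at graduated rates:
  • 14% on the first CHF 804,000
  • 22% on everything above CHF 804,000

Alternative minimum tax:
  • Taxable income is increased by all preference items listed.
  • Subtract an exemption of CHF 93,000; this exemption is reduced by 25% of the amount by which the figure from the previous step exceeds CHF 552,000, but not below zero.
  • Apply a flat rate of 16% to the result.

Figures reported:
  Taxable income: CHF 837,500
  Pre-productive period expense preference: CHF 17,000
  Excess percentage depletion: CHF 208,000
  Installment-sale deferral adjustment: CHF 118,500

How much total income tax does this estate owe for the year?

Alternative minimum tax:
  Adjusted income: CHF 837,500 + CHF 17,000 + CHF 208,000 + CHF 118,500 = CHF 1,181,000
  Exemption: 25% × (CHF 1,181,000 − CHF 552,000) = CHF 157,250 ≥ CHF 93,000, so the exemption is fully phased out
  Base: CHF 1,181,000 − CHF 0 = CHF 1,181,000
  CHF 1,181,000 × 16% = CHF 188,960

Ordinary income tax:
  CHF 804,000 × 14% = CHF 112,560
  CHF 33,500 × 22% = CHF 7,370
  → CHF 119,930

CHF 188,960 > CHF 119,930, so the alternative minimum tax is the binding amount.

CHF 188,960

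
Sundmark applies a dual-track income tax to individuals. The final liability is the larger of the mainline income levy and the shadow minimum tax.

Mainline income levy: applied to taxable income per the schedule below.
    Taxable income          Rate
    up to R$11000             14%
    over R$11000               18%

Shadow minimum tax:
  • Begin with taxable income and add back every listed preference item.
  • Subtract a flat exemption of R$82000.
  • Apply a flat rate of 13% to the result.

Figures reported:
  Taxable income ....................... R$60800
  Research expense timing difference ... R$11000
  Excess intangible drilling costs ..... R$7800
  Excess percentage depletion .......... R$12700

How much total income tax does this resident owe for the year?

Shadow minimum tax:
  Adjusted income: R$60800 + R$11000 + R$7800 + R$12700 = R$92300
  Less exemption R$82000 → base R$10300
  R$10300 × 13% = R$1339

Mainline income levy:
  R$11000 × 14% = R$1540
  R$49800 × 18% = R$8964
  → R$10504

R$10504 > R$1339, so the mainline income levy governs.

R$10504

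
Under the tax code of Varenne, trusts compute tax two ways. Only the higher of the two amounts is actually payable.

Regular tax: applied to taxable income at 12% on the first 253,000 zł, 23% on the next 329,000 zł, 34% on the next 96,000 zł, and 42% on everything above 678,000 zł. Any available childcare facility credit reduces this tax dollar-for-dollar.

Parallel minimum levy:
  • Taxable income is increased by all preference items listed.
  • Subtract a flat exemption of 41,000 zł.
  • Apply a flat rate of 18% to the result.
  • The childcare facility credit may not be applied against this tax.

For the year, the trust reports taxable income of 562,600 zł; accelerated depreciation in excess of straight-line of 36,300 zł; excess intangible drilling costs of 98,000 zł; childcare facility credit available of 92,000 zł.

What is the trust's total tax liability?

Parallel minimum levy:
  Adjusted income: 562,600 zł + 36,300 zł + 98,000 zł = 696,900 zł
  Less exemption 41,000 zł → base 655,900 zł
  655,900 zł × 18% = 118,062 zł

Regular tax:
  253,000 zł × 12% = 30,360 zł
  309,600 zł × 23% = 71,208 zł
  → 101,568 zł
  Less childcare facility credit 92,000 zł → 9,568 zł

118,062 zł > 9,568 zł, so the parallel minimum levy is the binding amount.

118,062 zł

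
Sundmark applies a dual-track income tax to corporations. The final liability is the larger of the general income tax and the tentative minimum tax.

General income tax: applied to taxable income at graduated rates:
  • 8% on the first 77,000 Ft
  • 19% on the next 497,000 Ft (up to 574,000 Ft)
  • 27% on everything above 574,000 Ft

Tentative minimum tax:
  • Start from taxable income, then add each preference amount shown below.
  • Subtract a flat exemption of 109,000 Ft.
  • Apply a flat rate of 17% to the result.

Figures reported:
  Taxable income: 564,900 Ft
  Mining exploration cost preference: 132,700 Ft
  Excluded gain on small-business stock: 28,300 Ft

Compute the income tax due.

General income tax:
  77,000 Ft × 8% = 6,160 Ft
  487,900 Ft × 19% = 92,701 Ft
  → 98,861 Ft

Tentative minimum tax:
  Adjusted income: 564,900 Ft + 132,700 Ft + 28,300 Ft = 725,900 Ft
  Less exemption 109,000 Ft → base 616,900 Ft
  616,900 Ft × 17% = 104,873 Ft

104,873 Ft > 98,861 Ft, so the tentative minimum tax is the binding amount.

104,873 Ft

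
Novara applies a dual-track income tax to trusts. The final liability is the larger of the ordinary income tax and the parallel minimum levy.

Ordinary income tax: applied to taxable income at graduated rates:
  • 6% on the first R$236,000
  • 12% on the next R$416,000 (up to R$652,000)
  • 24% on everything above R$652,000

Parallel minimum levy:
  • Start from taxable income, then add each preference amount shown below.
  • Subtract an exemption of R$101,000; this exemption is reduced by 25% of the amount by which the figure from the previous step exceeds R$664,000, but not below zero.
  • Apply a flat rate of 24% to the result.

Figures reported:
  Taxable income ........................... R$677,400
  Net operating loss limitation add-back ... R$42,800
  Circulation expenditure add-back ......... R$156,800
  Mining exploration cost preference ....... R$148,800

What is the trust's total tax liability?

R$243,660

Ordinary income tax:
  R$236,000 × 6% = R$14,160
  R$416,000 × 12% = R$49,920
  R$25,400 × 24% = R$6,096
  → R$70,176

Parallel minimum levy:
  Adjusted income: R$677,400 + R$42,800 + R$156,800 + R$148,800 = R$1,025,800
  Exemption: R$101,000 − 25% × (R$1,025,800 − R$664,000) = R$101,000 − R$90,450 = R$10,550
  Base: R$1,025,800 − R$10,550 = R$1,015,250
  R$1,015,250 × 24% = R$243,660

R$243,660 > R$70,176, so the parallel minimum levy is the binding amount.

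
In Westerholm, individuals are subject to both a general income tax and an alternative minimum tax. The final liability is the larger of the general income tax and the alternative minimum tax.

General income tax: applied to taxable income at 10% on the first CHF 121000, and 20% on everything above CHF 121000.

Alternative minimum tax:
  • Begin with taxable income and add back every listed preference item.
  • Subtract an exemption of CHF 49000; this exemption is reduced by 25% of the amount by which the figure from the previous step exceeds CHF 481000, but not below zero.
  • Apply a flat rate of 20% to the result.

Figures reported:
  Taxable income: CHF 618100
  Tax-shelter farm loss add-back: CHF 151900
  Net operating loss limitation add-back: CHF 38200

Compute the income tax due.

General income tax:
  CHF 121000 × 10% = CHF 12100
  CHF 497100 × 20% = CHF 99420
  → CHF 111520

Alternative minimum tax:
  Adjusted income: CHF 618100 + CHF 151900 + CHF 38200 = CHF 808200
  Exemption: 25% × (CHF 808200 − CHF 481000) = CHF 81800 ≥ CHF 49000, so the exemption is fully phased out
  Base: CHF 808200 − CHF 0 = CHF 808200
  CHF 808200 × 20% = CHF 161640

CHF 161640 > CHF 111520, so the alternative minimum tax is the binding amount.

CHF 161640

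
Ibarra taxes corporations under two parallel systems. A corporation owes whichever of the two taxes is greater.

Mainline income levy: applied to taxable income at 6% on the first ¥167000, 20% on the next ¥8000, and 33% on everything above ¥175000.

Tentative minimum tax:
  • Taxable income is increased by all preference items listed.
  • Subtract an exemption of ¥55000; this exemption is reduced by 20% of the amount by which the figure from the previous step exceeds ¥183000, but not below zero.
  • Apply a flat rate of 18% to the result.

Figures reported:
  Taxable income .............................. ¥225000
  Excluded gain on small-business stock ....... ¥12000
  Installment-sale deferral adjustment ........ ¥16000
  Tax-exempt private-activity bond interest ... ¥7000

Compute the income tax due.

Tentative minimum tax:
  Adjusted income: ¥225000 + ¥12000 + ¥16000 + ¥7000 = ¥260000
  Exemption: ¥55000 − 20% × (¥260000 − ¥183000) = ¥55000 − ¥15400 = ¥39600
  Base: ¥260000 − ¥39600 = ¥220400
  ¥220400 × 18% = ¥39672

Mainline income levy:
  ¥167000 × 6% = ¥10020
  ¥8000 × 20% = ¥1600
  ¥50000 × 33% = ¥16500
  → ¥28120

¥39672 > ¥28120, so the tentative minimum tax is the binding amount.

¥39672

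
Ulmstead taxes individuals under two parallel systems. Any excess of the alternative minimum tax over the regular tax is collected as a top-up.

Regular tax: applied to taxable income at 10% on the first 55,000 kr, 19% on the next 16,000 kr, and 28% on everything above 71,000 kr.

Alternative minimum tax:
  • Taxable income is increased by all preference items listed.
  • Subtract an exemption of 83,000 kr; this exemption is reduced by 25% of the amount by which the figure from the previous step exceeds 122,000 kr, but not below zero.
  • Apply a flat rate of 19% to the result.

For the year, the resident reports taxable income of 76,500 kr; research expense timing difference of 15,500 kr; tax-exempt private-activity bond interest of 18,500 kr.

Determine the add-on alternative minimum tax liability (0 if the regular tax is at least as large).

Alternative minimum tax:
  Adjusted income: 76,500 kr + 15,500 kr + 18,500 kr = 110,500 kr
  Exemption: 110,500 kr ≤ 122,000 kr, so full 83,000 kr applies
  Base: 110,500 kr − 83,000 kr = 27,500 kr
  27,500 kr × 19% = 5,225 kr

Regular tax:
  55,000 kr × 10% = 5,500 kr
  16,000 kr × 19% = 3,040 kr
  5,500 kr × 28% = 1,540 kr
  → 10,080 kr

5,225 kr ≤ 10,080 kr, so no add-on is due.

0 kr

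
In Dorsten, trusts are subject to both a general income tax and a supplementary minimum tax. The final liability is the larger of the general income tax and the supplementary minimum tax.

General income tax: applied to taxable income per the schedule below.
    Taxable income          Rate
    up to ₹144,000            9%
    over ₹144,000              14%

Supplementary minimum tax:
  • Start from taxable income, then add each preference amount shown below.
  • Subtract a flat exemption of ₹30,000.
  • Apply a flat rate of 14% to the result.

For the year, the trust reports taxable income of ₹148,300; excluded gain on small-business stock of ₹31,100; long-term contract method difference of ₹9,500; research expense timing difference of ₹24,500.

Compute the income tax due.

₹25,676

General income tax:
  ₹144,000 × 9% = ₹12,960
  ₹4,300 × 14% = ₹602
  → ₹13,562

Supplementary minimum tax:
  Adjusted income: ₹148,300 + ₹31,100 + ₹9,500 + ₹24,500 = ₹213,400
  Less exemption ₹30,000 → base ₹183,400
  ₹183,400 × 14% = ₹25,676

₹25,676 > ₹13,562, so the supplementary minimum tax is the binding amount.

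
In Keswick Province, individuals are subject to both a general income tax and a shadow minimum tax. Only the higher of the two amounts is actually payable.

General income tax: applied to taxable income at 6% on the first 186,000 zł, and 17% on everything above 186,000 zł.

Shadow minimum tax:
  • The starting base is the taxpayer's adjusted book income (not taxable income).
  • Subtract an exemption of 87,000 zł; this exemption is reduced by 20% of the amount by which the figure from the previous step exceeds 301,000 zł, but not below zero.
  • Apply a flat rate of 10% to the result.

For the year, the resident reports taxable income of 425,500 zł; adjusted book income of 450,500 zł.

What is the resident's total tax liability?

51,875 zł

Shadow minimum tax:
  Base (adjusted book income): 450,500 zł
  Exemption: 87,000 zł − 20% × (450,500 zł − 301,000 zł) = 87,000 zł − 29,900 zł = 57,100 zł
  Base: 450,500 zł − 57,100 zł = 393,400 zł
  393,400 zł × 10% = 39,340 zł

General income tax:
  186,000 zł × 6% = 11,160 zł
  239,500 zł × 17% = 40,715 zł
  → 51,875 zł

51,875 zł > 39,340 zł, so the general income tax governs.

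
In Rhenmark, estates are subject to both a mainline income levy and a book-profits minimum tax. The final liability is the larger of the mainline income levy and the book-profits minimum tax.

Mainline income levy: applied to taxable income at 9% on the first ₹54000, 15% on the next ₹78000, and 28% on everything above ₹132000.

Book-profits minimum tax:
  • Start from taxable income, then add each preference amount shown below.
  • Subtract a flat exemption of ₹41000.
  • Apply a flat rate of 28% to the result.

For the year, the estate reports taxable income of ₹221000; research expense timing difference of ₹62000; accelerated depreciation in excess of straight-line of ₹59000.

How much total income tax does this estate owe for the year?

₹84280

Mainline income levy:
  ₹54000 × 9% = ₹4860
  ₹78000 × 15% = ₹11700
  ₹89000 × 28% = ₹24920
  → ₹41480

Book-profits minimum tax:
  Adjusted income: ₹221000 + ₹62000 + ₹59000 = ₹342000
  Less exemption ₹41000 → base ₹301000
  ₹301000 × 28% = ₹84280

₹84280 > ₹41480, so the book-profits minimum tax is the binding amount.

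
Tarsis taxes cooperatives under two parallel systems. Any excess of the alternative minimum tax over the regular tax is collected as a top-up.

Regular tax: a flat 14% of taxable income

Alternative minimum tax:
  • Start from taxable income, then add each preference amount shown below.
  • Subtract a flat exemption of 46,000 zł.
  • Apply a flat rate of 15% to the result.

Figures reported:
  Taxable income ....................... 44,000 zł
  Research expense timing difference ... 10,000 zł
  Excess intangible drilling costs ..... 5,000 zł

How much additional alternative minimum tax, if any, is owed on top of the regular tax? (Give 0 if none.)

Alternative minimum tax:
  Adjusted income: 44,000 zł + 10,000 zł + 5,000 zł = 59,000 zł
  Less exemption 46,000 zł → base 13,000 zł
  13,000 zł × 15% = 1,950 zł

Regular tax:
  44,000 zł × 14% = 6,160 zł

1,950 zł ≤ 6,160 zł, so no add-on is due.

0 zł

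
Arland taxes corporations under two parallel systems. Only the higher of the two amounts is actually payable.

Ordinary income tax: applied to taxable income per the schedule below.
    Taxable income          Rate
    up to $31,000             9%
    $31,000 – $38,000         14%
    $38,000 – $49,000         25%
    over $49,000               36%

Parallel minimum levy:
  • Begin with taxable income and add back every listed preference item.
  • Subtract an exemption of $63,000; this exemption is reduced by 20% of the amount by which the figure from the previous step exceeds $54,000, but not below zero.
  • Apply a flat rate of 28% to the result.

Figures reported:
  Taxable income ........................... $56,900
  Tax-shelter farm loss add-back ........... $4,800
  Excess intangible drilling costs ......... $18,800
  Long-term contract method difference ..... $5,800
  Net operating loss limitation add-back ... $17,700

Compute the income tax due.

Ordinary income tax:
  $31,000 × 9% = $2,790
  $7,000 × 14% = $980
  $11,000 × 25% = $2,750
  $7,900 × 36% = $2,844
  → $9,364

Parallel minimum levy:
  Adjusted income: $56,900 + $4,800 + $18,800 + $5,800 + $17,700 = $104,000
  Exemption: $63,000 − 20% × ($104,000 − $54,000) = $63,000 − $10,000 = $53,000
  Base: $104,000 − $53,000 = $51,000
  $51,000 × 28% = $14,280

$14,280 > $9,364, so the parallel minimum levy is the binding amount.

$14,280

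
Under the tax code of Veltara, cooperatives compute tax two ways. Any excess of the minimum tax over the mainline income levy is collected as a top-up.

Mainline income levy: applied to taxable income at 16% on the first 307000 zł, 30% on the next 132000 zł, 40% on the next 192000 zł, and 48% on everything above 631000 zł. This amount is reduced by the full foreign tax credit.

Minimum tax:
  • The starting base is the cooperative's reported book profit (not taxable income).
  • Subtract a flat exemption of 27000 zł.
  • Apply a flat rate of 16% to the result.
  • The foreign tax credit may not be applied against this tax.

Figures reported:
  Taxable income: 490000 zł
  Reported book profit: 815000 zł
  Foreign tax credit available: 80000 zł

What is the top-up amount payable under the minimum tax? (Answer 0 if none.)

Mainline income levy:
  307000 zł × 16% = 49120 zł
  132000 zł × 30% = 39600 zł
  51000 zł × 40% = 20400 zł
  → 109120 zł
  Less foreign tax credit 80000 zł → 29120 zł

Minimum tax:
  Base (reported book profit): 815000 zł
  Less exemption 27000 zł → base 788000 zł
  788000 zł × 16% = 126080 zł

Excess of minimum tax over mainline income levy: 126080 zł − 29120 zł = 96960 zł.

96960 zł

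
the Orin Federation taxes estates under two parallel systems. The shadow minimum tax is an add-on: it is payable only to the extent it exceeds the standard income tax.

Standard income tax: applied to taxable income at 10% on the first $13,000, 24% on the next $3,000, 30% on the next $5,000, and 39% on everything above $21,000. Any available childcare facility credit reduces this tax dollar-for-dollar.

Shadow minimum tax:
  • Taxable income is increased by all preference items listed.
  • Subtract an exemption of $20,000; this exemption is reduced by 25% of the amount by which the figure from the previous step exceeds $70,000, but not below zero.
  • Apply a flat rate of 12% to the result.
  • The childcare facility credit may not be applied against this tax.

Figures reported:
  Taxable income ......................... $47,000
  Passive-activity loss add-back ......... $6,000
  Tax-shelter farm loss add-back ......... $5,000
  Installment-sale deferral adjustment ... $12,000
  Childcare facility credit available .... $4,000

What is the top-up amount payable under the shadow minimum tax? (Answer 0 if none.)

Shadow minimum tax:
  Adjusted income: $47,000 + $6,000 + $5,000 + $12,000 = $70,000
  Exemption: $70,000 ≤ $70,000, so full $20,000 applies
  Base: $70,000 − $20,000 = $50,000
  $50,000 × 12% = $6,000

Standard income tax:
  $13,000 × 10% = $1,300
  $3,000 × 24% = $720
  $5,000 × 30% = $1,500
  $26,000 × 39% = $10,140
  → $13,660
  Less childcare facility credit $4,000 → $9,660

$6,000 ≤ $9,660, so no add-on is due.

$0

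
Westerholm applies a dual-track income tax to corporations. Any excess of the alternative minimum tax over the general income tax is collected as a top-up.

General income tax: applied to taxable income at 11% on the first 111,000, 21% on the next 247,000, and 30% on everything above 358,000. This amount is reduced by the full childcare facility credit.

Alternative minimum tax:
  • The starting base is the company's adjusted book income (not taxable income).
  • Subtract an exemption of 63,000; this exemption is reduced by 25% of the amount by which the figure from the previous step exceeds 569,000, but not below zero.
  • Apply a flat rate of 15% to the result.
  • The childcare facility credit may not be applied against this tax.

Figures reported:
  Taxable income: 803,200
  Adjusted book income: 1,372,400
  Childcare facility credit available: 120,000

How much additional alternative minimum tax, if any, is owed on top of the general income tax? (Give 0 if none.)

Alternative minimum tax:
  Base (adjusted book income): 1,372,400
  Exemption: 25% × (1,372,400 − 569,000) = 200,850 ≥ 63,000, so the exemption is fully phased out
  Base: 1,372,400 − 0 = 1,372,400
  1,372,400 × 15% = 205,860

General income tax:
  111,000 × 11% = 12,210
  247,000 × 21% = 51,870
  445,200 × 30% = 133,560
  → 197,640
  Less childcare facility credit 120,000 → 77,640

Excess of alternative minimum tax over general income tax: 205,860 − 77,640 = 128,220.

128,220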